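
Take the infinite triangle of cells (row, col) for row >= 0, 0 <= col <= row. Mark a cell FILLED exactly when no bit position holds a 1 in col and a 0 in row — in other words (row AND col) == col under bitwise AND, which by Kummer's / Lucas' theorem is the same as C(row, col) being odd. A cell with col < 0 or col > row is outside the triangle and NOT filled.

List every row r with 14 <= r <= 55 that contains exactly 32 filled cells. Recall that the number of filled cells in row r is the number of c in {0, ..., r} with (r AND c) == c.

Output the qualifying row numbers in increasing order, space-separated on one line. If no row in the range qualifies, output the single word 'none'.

Answer: 31 47 55

Derivation:
Row r has 2^popcount(r) filled cells, so we need popcount(r) = log2(32) = 5.
Scan r = 14..55 and keep those with exactly 5 one-bits:
r=14=1110 popcount=3 -> skip
r=15=1111 popcount=4 -> skip
r=16=10000 popcount=1 -> skip
r=17=10001 popcount=2 -> skip
r=18=10010 popcount=2 -> skip
r=19=10011 popcount=3 -> skip
r=20=10100 popcount=2 -> skip
r=21=10101 popcount=3 -> skip
r=22=10110 popcount=3 -> skip
r=23=10111 popcount=4 -> skip
r=24=11000 popcount=2 -> skip
r=25=11001 popcount=3 -> skip
r=26=11010 popcount=3 -> skip
r=27=11011 popcount=4 -> skip
r=28=11100 popcount=3 -> skip
r=29=11101 popcount=4 -> skip
r=30=11110 popcount=4 -> skip
r=31=11111 popcount=5 -> KEEP
r=32=100000 popcount=1 -> skip
r=33=100001 popcount=2 -> skip
r=34=100010 popcount=2 -> skip
r=35=100011 popcount=3 -> skip
r=36=100100 popcount=2 -> skip
r=37=100101 popcount=3 -> skip
r=38=100110 popcount=3 -> skip
r=39=100111 popcount=4 -> skip
r=40=101000 popcount=2 -> skip
r=41=101001 popcount=3 -> skip
r=42=101010 popcount=3 -> skip
r=43=101011 popcount=4 -> skip
r=44=101100 popcount=3 -> skip
r=45=101101 popcount=4 -> skip
r=46=101110 popcount=4 -> skip
r=47=101111 popcount=5 -> KEEP
r=48=110000 popcount=2 -> skip
r=49=110001 popcount=3 -> skip
r=50=110010 popcount=3 -> skip
r=51=110011 popcount=4 -> skip
r=52=110100 popcount=3 -> skip
r=53=110101 popcount=4 -> skip
r=54=110110 popcount=4 -> skip
r=55=110111 popcount=5 -> KEEP
Kept rows: 31 47 55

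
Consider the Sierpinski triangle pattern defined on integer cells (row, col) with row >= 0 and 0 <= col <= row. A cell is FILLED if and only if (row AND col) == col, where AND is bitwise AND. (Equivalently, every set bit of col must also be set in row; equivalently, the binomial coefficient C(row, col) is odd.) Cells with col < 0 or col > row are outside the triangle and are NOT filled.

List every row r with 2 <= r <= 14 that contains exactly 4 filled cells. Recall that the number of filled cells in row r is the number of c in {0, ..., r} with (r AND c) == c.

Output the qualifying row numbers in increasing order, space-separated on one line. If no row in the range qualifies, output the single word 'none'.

Row r has 2^popcount(r) filled cells, so we need popcount(r) = log2(4) = 2.
Scan r = 2..14 and keep those with exactly 2 one-bits:
r=2=10 popcount=1 -> skip
r=3=11 popcount=2 -> KEEP
r=4=100 popcount=1 -> skip
r=5=101 popcount=2 -> KEEP
r=6=110 popcount=2 -> KEEP
r=7=111 popcount=3 -> skip
r=8=1000 popcount=1 -> skip
r=9=1001 popcount=2 -> KEEP
r=10=1010 popcount=2 -> KEEP
r=11=1011 popcount=3 -> skip
r=12=1100 popcount=2 -> KEEP
r=13=1101 popcount=3 -> skip
r=14=1110 popcount=3 -> skip
Kept rows: 3 5 6 9 10 12

Answer: 3 5 6 9 10 12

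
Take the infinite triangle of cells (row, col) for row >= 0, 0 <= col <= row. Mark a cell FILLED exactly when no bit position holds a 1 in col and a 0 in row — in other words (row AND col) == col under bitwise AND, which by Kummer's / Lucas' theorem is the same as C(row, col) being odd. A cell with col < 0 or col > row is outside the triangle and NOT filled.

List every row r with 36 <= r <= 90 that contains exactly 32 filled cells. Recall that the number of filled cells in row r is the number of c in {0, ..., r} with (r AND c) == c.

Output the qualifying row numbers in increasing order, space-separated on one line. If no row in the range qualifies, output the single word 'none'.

Answer: 47 55 59 61 62 79 87

Derivation:
Row r has 2^popcount(r) filled cells, so we need popcount(r) = log2(32) = 5.
Scan r = 36..90 and keep those with exactly 5 one-bits:
r=36=100100 popcount=2 -> skip
r=37=100101 popcount=3 -> skip
r=38=100110 popcount=3 -> skip
r=39=100111 popcount=4 -> skip
r=40=101000 popcount=2 -> skip
r=41=101001 popcount=3 -> skip
r=42=101010 popcount=3 -> skip
r=43=101011 popcount=4 -> skip
r=44=101100 popcount=3 -> skip
r=45=101101 popcount=4 -> skip
r=46=101110 popcount=4 -> skip
r=47=101111 popcount=5 -> KEEP
r=48=110000 popcount=2 -> skip
r=49=110001 popcount=3 -> skip
r=50=110010 popcount=3 -> skip
r=51=110011 popcount=4 -> skip
r=52=110100 popcount=3 -> skip
r=53=110101 popcount=4 -> skip
r=54=110110 popcount=4 -> skip
r=55=110111 popcount=5 -> KEEP
r=56=111000 popcount=3 -> skip
r=57=111001 popcount=4 -> skip
r=58=111010 popcount=4 -> skip
r=59=111011 popcount=5 -> KEEP
r=60=111100 popcount=4 -> skip
r=61=111101 popcount=5 -> KEEP
r=62=111110 popcount=5 -> KEEP
r=63=111111 popcount=6 -> skip
r=64=1000000 popcount=1 -> skip
r=65=1000001 popcount=2 -> skip
r=66=1000010 popcount=2 -> skip
r=67=1000011 popcount=3 -> skip
r=68=1000100 popcount=2 -> skip
r=69=1000101 popcount=3 -> skip
r=70=1000110 popcount=3 -> skip
r=71=1000111 popcount=4 -> skip
r=72=1001000 popcount=2 -> skip
r=73=1001001 popcount=3 -> skip
r=74=1001010 popcount=3 -> skip
r=75=1001011 popcount=4 -> skip
r=76=1001100 popcount=3 -> skip
r=77=1001101 popcount=4 -> skip
r=78=1001110 popcount=4 -> skip
r=79=1001111 popcount=5 -> KEEP
r=80=1010000 popcount=2 -> skip
r=81=1010001 popcount=3 -> skip
r=82=1010010 popcount=3 -> skip
r=83=1010011 popcount=4 -> skip
r=84=1010100 popcount=3 -> skip
r=85=1010101 popcount=4 -> skip
r=86=1010110 popcount=4 -> skip
r=87=1010111 popcount=5 -> KEEP
r=88=1011000 popcount=3 -> skip
r=89=1011001 popcount=4 -> skip
r=90=1011010 popcount=4 -> skip
Kept rows: 47 55 59 61 62 79 87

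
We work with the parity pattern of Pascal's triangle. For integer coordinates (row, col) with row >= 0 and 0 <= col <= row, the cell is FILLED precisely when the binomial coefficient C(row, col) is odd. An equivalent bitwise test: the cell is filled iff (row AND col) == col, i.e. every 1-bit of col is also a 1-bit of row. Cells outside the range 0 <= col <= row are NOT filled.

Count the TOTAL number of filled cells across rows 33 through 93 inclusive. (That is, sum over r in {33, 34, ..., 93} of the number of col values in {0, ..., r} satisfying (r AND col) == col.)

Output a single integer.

r33=100001 pc2: +4 =4
r34=100010 pc2: +4 =8
r35=100011 pc3: +8 =16
r36=100100 pc2: +4 =20
r37=100101 pc3: +8 =28
r38=100110 pc3: +8 =36
r39=100111 pc4: +16 =52
r40=101000 pc2: +4 =56
r41=101001 pc3: +8 =64
r42=101010 pc3: +8 =72
r43=101011 pc4: +16 =88
r44=101100 pc3: +8 =96
r45=101101 pc4: +16 =112
r46=101110 pc4: +16 =128
r47=101111 pc5: +32 =160
r48=110000 pc2: +4 =164
r49=110001 pc3: +8 =172
r50=110010 pc3: +8 =180
r51=110011 pc4: +16 =196
r52=110100 pc3: +8 =204
r53=110101 pc4: +16 =220
r54=110110 pc4: +16 =236
r55=110111 pc5: +32 =268
r56=111000 pc3: +8 =276
r57=111001 pc4: +16 =292
r58=111010 pc4: +16 =308
r59=111011 pc5: +32 =340
r60=111100 pc4: +16 =356
r61=111101 pc5: +32 =388
r62=111110 pc5: +32 =420
r63=111111 pc6: +64 =484
r64=1000000 pc1: +2 =486
r65=1000001 pc2: +4 =490
r66=1000010 pc2: +4 =494
r67=1000011 pc3: +8 =502
r68=1000100 pc2: +4 =506
r69=1000101 pc3: +8 =514
r70=1000110 pc3: +8 =522
r71=1000111 pc4: +16 =538
r72=1001000 pc2: +4 =542
r73=1001001 pc3: +8 =550
r74=1001010 pc3: +8 =558
r75=1001011 pc4: +16 =574
r76=1001100 pc3: +8 =582
r77=1001101 pc4: +16 =598
r78=1001110 pc4: +16 =614
r79=1001111 pc5: +32 =646
r80=1010000 pc2: +4 =650
r81=1010001 pc3: +8 =658
r82=1010010 pc3: +8 =666
r83=1010011 pc4: +16 =682
r84=1010100 pc3: +8 =690
r85=1010101 pc4: +16 =706
r86=1010110 pc4: +16 =722
r87=1010111 pc5: +32 =754
r88=1011000 pc3: +8 =762
r89=1011001 pc4: +16 =778
r90=1011010 pc4: +16 =794
r91=1011011 pc5: +32 =826
r92=1011100 pc4: +16 =842
r93=1011101 pc5: +32 =874

Answer: 874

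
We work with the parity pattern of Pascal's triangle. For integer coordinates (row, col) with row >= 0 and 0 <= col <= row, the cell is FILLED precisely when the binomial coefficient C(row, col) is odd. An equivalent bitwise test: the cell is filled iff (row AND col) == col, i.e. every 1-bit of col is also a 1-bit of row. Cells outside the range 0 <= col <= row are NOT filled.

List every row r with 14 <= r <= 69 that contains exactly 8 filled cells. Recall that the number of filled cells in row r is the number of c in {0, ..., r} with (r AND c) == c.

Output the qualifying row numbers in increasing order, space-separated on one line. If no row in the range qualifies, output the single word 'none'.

Row r has 2^popcount(r) filled cells, so we need popcount(r) = log2(8) = 3.
Scan r = 14..69 and keep those with exactly 3 one-bits:
r=14=1110 popcount=3 -> KEEP
r=15=1111 popcount=4 -> skip
r=16=10000 popcount=1 -> skip
r=17=10001 popcount=2 -> skip
r=18=10010 popcount=2 -> skip
r=19=10011 popcount=3 -> KEEP
r=20=10100 popcount=2 -> skip
r=21=10101 popcount=3 -> KEEP
r=22=10110 popcount=3 -> KEEP
r=23=10111 popcount=4 -> skip
r=24=11000 popcount=2 -> skip
r=25=11001 popcount=3 -> KEEP
r=26=11010 popcount=3 -> KEEP
r=27=11011 popcount=4 -> skip
r=28=11100 popcount=3 -> KEEP
r=29=11101 popcount=4 -> skip
r=30=11110 popcount=4 -> skip
r=31=11111 popcount=5 -> skip
r=32=100000 popcount=1 -> skip
r=33=100001 popcount=2 -> skip
r=34=100010 popcount=2 -> skip
r=35=100011 popcount=3 -> KEEP
r=36=100100 popcount=2 -> skip
r=37=100101 popcount=3 -> KEEP
r=38=100110 popcount=3 -> KEEP
r=39=100111 popcount=4 -> skip
r=40=101000 popcount=2 -> skip
r=41=101001 popcount=3 -> KEEP
r=42=101010 popcount=3 -> KEEP
r=43=101011 popcount=4 -> skip
r=44=101100 popcount=3 -> KEEP
r=45=101101 popcount=4 -> skip
r=46=101110 popcount=4 -> skip
r=47=101111 popcount=5 -> skip
r=48=110000 popcount=2 -> skip
r=49=110001 popcount=3 -> KEEP
r=50=110010 popcount=3 -> KEEP
r=51=110011 popcount=4 -> skip
r=52=110100 popcount=3 -> KEEP
r=53=110101 popcount=4 -> skip
r=54=110110 popcount=4 -> skip
r=55=110111 popcount=5 -> skip
r=56=111000 popcount=3 -> KEEP
r=57=111001 popcount=4 -> skip
r=58=111010 popcount=4 -> skip
r=59=111011 popcount=5 -> skip
r=60=111100 popcount=4 -> skip
r=61=111101 popcount=5 -> skip
r=62=111110 popcount=5 -> skip
r=63=111111 popcount=6 -> skip
r=64=1000000 popcount=1 -> skip
r=65=1000001 popcount=2 -> skip
r=66=1000010 popcount=2 -> skip
r=67=1000011 popcount=3 -> KEEP
r=68=1000100 popcount=2 -> skip
r=69=1000101 popcount=3 -> KEEP
Kept rows: 14 19 21 22 25 26 28 35 37 38 41 42 44 49 50 52 56 67 69

Answer: 14 19 21 22 25 26 28 35 37 38 41 42 44 49 50 52 56 67 69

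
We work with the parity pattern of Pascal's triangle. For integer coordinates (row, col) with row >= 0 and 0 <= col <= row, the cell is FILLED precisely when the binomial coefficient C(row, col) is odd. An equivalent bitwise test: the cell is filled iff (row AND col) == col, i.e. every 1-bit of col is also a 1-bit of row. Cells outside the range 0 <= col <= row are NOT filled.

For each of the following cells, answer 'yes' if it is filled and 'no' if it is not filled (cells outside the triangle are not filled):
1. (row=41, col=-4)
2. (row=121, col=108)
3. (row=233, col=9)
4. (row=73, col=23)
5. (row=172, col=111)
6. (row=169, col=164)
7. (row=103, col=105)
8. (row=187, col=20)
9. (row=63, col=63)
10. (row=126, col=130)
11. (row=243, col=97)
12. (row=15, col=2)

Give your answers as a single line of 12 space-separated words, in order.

(41,-4): col outside [0, 41] -> not filled
(121,108): row=0b1111001, col=0b1101100, row AND col = 0b1101000 = 104; 104 != 108 -> empty
(233,9): row=0b11101001, col=0b1001, row AND col = 0b1001 = 9; 9 == 9 -> filled
(73,23): row=0b1001001, col=0b10111, row AND col = 0b1 = 1; 1 != 23 -> empty
(172,111): row=0b10101100, col=0b1101111, row AND col = 0b101100 = 44; 44 != 111 -> empty
(169,164): row=0b10101001, col=0b10100100, row AND col = 0b10100000 = 160; 160 != 164 -> empty
(103,105): col outside [0, 103] -> not filled
(187,20): row=0b10111011, col=0b10100, row AND col = 0b10000 = 16; 16 != 20 -> empty
(63,63): row=0b111111, col=0b111111, row AND col = 0b111111 = 63; 63 == 63 -> filled
(126,130): col outside [0, 126] -> not filled
(243,97): row=0b11110011, col=0b1100001, row AND col = 0b1100001 = 97; 97 == 97 -> filled
(15,2): row=0b1111, col=0b10, row AND col = 0b10 = 2; 2 == 2 -> filled

Answer: no no yes no no no no no yes no yes yes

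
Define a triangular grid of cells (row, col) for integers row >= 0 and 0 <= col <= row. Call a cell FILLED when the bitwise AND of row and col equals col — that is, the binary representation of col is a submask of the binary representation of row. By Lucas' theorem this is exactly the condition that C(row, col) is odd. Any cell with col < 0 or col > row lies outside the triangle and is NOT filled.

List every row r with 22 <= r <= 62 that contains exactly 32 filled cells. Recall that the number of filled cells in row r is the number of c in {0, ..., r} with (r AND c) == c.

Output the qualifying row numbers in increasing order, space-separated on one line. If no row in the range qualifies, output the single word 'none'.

Row r has 2^popcount(r) filled cells, so we need popcount(r) = log2(32) = 5.
Scan r = 22..62 and keep those with exactly 5 one-bits:
r=22=10110 popcount=3 -> skip
r=23=10111 popcount=4 -> skip
r=24=11000 popcount=2 -> skip
r=25=11001 popcount=3 -> skip
r=26=11010 popcount=3 -> skip
r=27=11011 popcount=4 -> skip
r=28=11100 popcount=3 -> skip
r=29=11101 popcount=4 -> skip
r=30=11110 popcount=4 -> skip
r=31=11111 popcount=5 -> KEEP
r=32=100000 popcount=1 -> skip
r=33=100001 popcount=2 -> skip
r=34=100010 popcount=2 -> skip
r=35=100011 popcount=3 -> skip
r=36=100100 popcount=2 -> skip
r=37=100101 popcount=3 -> skip
r=38=100110 popcount=3 -> skip
r=39=100111 popcount=4 -> skip
r=40=101000 popcount=2 -> skip
r=41=101001 popcount=3 -> skip
r=42=101010 popcount=3 -> skip
r=43=101011 popcount=4 -> skip
r=44=101100 popcount=3 -> skip
r=45=101101 popcount=4 -> skip
r=46=101110 popcount=4 -> skip
r=47=101111 popcount=5 -> KEEP
r=48=110000 popcount=2 -> skip
r=49=110001 popcount=3 -> skip
r=50=110010 popcount=3 -> skip
r=51=110011 popcount=4 -> skip
r=52=110100 popcount=3 -> skip
r=53=110101 popcount=4 -> skip
r=54=110110 popcount=4 -> skip
r=55=110111 popcount=5 -> KEEP
r=56=111000 popcount=3 -> skip
r=57=111001 popcount=4 -> skip
r=58=111010 popcount=4 -> skip
r=59=111011 popcount=5 -> KEEP
r=60=111100 popcount=4 -> skip
r=61=111101 popcount=5 -> KEEP
r=62=111110 popcount=5 -> KEEP
Kept rows: 31 47 55 59 61 62

Answer: 31 47 55 59 61 62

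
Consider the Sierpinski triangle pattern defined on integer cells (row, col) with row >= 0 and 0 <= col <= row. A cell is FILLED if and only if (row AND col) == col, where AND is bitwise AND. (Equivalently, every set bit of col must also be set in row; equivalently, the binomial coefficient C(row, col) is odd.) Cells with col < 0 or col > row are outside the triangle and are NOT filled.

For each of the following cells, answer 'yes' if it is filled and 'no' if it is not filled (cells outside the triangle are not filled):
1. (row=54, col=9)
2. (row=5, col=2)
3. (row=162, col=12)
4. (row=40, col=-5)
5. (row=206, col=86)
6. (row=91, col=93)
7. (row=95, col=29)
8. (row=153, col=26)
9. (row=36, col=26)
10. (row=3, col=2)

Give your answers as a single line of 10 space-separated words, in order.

Answer: no no no no no no yes no no yes

Derivation:
(54,9): row=0b110110, col=0b1001, row AND col = 0b0 = 0; 0 != 9 -> empty
(5,2): row=0b101, col=0b10, row AND col = 0b0 = 0; 0 != 2 -> empty
(162,12): row=0b10100010, col=0b1100, row AND col = 0b0 = 0; 0 != 12 -> empty
(40,-5): col outside [0, 40] -> not filled
(206,86): row=0b11001110, col=0b1010110, row AND col = 0b1000110 = 70; 70 != 86 -> empty
(91,93): col outside [0, 91] -> not filled
(95,29): row=0b1011111, col=0b11101, row AND col = 0b11101 = 29; 29 == 29 -> filled
(153,26): row=0b10011001, col=0b11010, row AND col = 0b11000 = 24; 24 != 26 -> empty
(36,26): row=0b100100, col=0b11010, row AND col = 0b0 = 0; 0 != 26 -> empty
(3,2): row=0b11, col=0b10, row AND col = 0b10 = 2; 2 == 2 -> filled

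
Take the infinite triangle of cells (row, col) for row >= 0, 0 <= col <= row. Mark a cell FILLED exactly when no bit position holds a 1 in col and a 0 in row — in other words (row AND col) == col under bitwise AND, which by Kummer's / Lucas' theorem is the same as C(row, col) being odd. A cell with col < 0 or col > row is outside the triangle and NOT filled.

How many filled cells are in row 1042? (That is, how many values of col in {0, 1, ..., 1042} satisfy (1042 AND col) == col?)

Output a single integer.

Answer: 8

Derivation:
1042 in binary = 10000010010
popcount(1042) = number of 1-bits in 10000010010 = 3
A col c satisfies (1042 AND c) == c iff every set bit of c is also set in 1042; each of the 3 set bits of 1042 can independently be on or off in c.
count = 2^3 = 8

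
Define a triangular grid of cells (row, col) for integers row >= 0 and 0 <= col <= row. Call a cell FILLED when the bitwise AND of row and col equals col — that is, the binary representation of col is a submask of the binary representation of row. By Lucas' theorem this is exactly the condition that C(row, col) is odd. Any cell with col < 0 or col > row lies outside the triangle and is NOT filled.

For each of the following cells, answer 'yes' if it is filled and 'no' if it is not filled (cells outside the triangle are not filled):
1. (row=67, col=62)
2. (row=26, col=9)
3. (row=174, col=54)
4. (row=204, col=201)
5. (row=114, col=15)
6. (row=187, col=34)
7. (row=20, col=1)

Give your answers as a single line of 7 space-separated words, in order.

Answer: no no no no no yes no

Derivation:
(67,62): row=0b1000011, col=0b111110, row AND col = 0b10 = 2; 2 != 62 -> empty
(26,9): row=0b11010, col=0b1001, row AND col = 0b1000 = 8; 8 != 9 -> empty
(174,54): row=0b10101110, col=0b110110, row AND col = 0b100110 = 38; 38 != 54 -> empty
(204,201): row=0b11001100, col=0b11001001, row AND col = 0b11001000 = 200; 200 != 201 -> empty
(114,15): row=0b1110010, col=0b1111, row AND col = 0b10 = 2; 2 != 15 -> empty
(187,34): row=0b10111011, col=0b100010, row AND col = 0b100010 = 34; 34 == 34 -> filled
(20,1): row=0b10100, col=0b1, row AND col = 0b0 = 0; 0 != 1 -> empty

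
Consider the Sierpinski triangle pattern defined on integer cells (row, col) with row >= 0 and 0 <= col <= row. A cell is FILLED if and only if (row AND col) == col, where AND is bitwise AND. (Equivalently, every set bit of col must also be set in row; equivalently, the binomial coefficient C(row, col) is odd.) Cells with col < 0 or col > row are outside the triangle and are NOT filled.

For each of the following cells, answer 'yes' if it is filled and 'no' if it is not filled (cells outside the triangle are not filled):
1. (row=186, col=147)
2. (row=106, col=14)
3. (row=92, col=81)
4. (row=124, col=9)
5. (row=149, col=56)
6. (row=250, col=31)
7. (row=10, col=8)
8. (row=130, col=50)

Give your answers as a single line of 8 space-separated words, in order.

(186,147): row=0b10111010, col=0b10010011, row AND col = 0b10010010 = 146; 146 != 147 -> empty
(106,14): row=0b1101010, col=0b1110, row AND col = 0b1010 = 10; 10 != 14 -> empty
(92,81): row=0b1011100, col=0b1010001, row AND col = 0b1010000 = 80; 80 != 81 -> empty
(124,9): row=0b1111100, col=0b1001, row AND col = 0b1000 = 8; 8 != 9 -> empty
(149,56): row=0b10010101, col=0b111000, row AND col = 0b10000 = 16; 16 != 56 -> empty
(250,31): row=0b11111010, col=0b11111, row AND col = 0b11010 = 26; 26 != 31 -> empty
(10,8): row=0b1010, col=0b1000, row AND col = 0b1000 = 8; 8 == 8 -> filled
(130,50): row=0b10000010, col=0b110010, row AND col = 0b10 = 2; 2 != 50 -> empty

Answer: no no no no no no yes no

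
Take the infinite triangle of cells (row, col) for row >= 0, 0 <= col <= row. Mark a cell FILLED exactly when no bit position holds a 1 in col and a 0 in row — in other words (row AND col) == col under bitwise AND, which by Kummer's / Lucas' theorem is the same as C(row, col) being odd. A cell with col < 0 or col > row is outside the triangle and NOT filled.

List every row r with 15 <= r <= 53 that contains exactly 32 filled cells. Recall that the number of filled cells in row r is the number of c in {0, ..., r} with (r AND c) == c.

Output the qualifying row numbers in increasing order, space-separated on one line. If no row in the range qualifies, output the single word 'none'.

Answer: 31 47

Derivation:
Row r has 2^popcount(r) filled cells, so we need popcount(r) = log2(32) = 5.
Scan r = 15..53 and keep those with exactly 5 one-bits:
r=15=1111 popcount=4 -> skip
r=16=10000 popcount=1 -> skip
r=17=10001 popcount=2 -> skip
r=18=10010 popcount=2 -> skip
r=19=10011 popcount=3 -> skip
r=20=10100 popcount=2 -> skip
r=21=10101 popcount=3 -> skip
r=22=10110 popcount=3 -> skip
r=23=10111 popcount=4 -> skip
r=24=11000 popcount=2 -> skip
r=25=11001 popcount=3 -> skip
r=26=11010 popcount=3 -> skip
r=27=11011 popcount=4 -> skip
r=28=11100 popcount=3 -> skip
r=29=11101 popcount=4 -> skip
r=30=11110 popcount=4 -> skip
r=31=11111 popcount=5 -> KEEP
r=32=100000 popcount=1 -> skip
r=33=100001 popcount=2 -> skip
r=34=100010 popcount=2 -> skip
r=35=100011 popcount=3 -> skip
r=36=100100 popcount=2 -> skip
r=37=100101 popcount=3 -> skip
r=38=100110 popcount=3 -> skip
r=39=100111 popcount=4 -> skip
r=40=101000 popcount=2 -> skip
r=41=101001 popcount=3 -> skip
r=42=101010 popcount=3 -> skip
r=43=101011 popcount=4 -> skip
r=44=101100 popcount=3 -> skip
r=45=101101 popcount=4 -> skip
r=46=101110 popcount=4 -> skip
r=47=101111 popcount=5 -> KEEP
r=48=110000 popcount=2 -> skip
r=49=110001 popcount=3 -> skip
r=50=110010 popcount=3 -> skip
r=51=110011 popcount=4 -> skip
r=52=110100 popcount=3 -> skip
r=53=110101 popcount=4 -> skip
Kept rows: 31 47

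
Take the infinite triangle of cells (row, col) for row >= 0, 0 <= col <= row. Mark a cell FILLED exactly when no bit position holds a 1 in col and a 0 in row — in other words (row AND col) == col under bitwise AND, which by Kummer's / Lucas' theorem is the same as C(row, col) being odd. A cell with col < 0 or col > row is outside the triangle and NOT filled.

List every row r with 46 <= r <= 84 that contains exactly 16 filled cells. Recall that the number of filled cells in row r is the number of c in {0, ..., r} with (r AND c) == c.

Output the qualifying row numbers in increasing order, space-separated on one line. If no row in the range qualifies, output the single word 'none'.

Row r has 2^popcount(r) filled cells, so we need popcount(r) = log2(16) = 4.
Scan r = 46..84 and keep those with exactly 4 one-bits:
r=46=101110 popcount=4 -> KEEP
r=47=101111 popcount=5 -> skip
r=48=110000 popcount=2 -> skip
r=49=110001 popcount=3 -> skip
r=50=110010 popcount=3 -> skip
r=51=110011 popcount=4 -> KEEP
r=52=110100 popcount=3 -> skip
r=53=110101 popcount=4 -> KEEP
r=54=110110 popcount=4 -> KEEP
r=55=110111 popcount=5 -> skip
r=56=111000 popcount=3 -> skip
r=57=111001 popcount=4 -> KEEP
r=58=111010 popcount=4 -> KEEP
r=59=111011 popcount=5 -> skip
r=60=111100 popcount=4 -> KEEP
r=61=111101 popcount=5 -> skip
r=62=111110 popcount=5 -> skip
r=63=111111 popcount=6 -> skip
r=64=1000000 popcount=1 -> skip
r=65=1000001 popcount=2 -> skip
r=66=1000010 popcount=2 -> skip
r=67=1000011 popcount=3 -> skip
r=68=1000100 popcount=2 -> skip
r=69=1000101 popcount=3 -> skip
r=70=1000110 popcount=3 -> skip
r=71=1000111 popcount=4 -> KEEP
r=72=1001000 popcount=2 -> skip
r=73=1001001 popcount=3 -> skip
r=74=1001010 popcount=3 -> skip
r=75=1001011 popcount=4 -> KEEP
r=76=1001100 popcount=3 -> skip
r=77=1001101 popcount=4 -> KEEP
r=78=1001110 popcount=4 -> KEEP
r=79=1001111 popcount=5 -> skip
r=80=1010000 popcount=2 -> skip
r=81=1010001 popcount=3 -> skip
r=82=1010010 popcount=3 -> skip
r=83=1010011 popcount=4 -> KEEP
r=84=1010100 popcount=3 -> skip
Kept rows: 46 51 53 54 57 58 60 71 75 77 78 83

Answer: 46 51 53 54 57 58 60 71 75 77 78 83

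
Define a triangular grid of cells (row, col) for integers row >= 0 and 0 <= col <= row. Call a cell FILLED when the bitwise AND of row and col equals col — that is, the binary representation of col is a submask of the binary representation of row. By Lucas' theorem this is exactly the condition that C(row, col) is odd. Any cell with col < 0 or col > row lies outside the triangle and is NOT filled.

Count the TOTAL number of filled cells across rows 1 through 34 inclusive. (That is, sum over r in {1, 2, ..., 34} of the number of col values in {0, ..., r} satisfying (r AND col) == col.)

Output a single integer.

Answer: 252

Derivation:
r1=1 pc1: +2 =2
r2=10 pc1: +2 =4
r3=11 pc2: +4 =8
r4=100 pc1: +2 =10
r5=101 pc2: +4 =14
r6=110 pc2: +4 =18
r7=111 pc3: +8 =26
r8=1000 pc1: +2 =28
r9=1001 pc2: +4 =32
r10=1010 pc2: +4 =36
r11=1011 pc3: +8 =44
r12=1100 pc2: +4 =48
r13=1101 pc3: +8 =56
r14=1110 pc3: +8 =64
r15=1111 pc4: +16 =80
r16=10000 pc1: +2 =82
r17=10001 pc2: +4 =86
r18=10010 pc2: +4 =90
r19=10011 pc3: +8 =98
r20=10100 pc2: +4 =102
r21=10101 pc3: +8 =110
r22=10110 pc3: +8 =118
r23=10111 pc4: +16 =134
r24=11000 pc2: +4 =138
r25=11001 pc3: +8 =146
r26=11010 pc3: +8 =154
r27=11011 pc4: +16 =170
r28=11100 pc3: +8 =178
r29=11101 pc4: +16 =194
r30=11110 pc4: +16 =210
r31=11111 pc5: +32 =242
r32=100000 pc1: +2 =244
r33=100001 pc2: +4 =248
r34=100010 pc2: +4 =252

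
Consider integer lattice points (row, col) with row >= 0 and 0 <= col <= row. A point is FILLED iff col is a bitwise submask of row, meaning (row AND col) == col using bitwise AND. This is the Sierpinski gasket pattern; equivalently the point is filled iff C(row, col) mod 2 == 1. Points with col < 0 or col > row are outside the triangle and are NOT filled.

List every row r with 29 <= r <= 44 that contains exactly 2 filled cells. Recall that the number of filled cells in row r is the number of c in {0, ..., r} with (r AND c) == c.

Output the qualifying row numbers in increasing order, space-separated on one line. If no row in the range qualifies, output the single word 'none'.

Row r has 2^popcount(r) filled cells, so we need popcount(r) = log2(2) = 1.
Scan r = 29..44 and keep those with exactly 1 one-bits:
r=29=11101 popcount=4 -> skip
r=30=11110 popcount=4 -> skip
r=31=11111 popcount=5 -> skip
r=32=100000 popcount=1 -> KEEP
r=33=100001 popcount=2 -> skip
r=34=100010 popcount=2 -> skip
r=35=100011 popcount=3 -> skip
r=36=100100 popcount=2 -> skip
r=37=100101 popcount=3 -> skip
r=38=100110 popcount=3 -> skip
r=39=100111 popcount=4 -> skip
r=40=101000 popcount=2 -> skip
r=41=101001 popcount=3 -> skip
r=42=101010 popcount=3 -> skip
r=43=101011 popcount=4 -> skip
r=44=101100 popcount=3 -> skip
Kept rows: 32

Answer: 32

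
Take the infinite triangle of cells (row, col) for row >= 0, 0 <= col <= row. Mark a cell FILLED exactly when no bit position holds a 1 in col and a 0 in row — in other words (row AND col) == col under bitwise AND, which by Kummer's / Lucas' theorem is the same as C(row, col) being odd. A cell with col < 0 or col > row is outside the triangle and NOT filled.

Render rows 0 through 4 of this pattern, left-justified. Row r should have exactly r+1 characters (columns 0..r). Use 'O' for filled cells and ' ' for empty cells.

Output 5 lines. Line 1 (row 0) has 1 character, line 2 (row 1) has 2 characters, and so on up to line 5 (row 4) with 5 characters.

Answer: O
OO
O O
OOOO
O   O

Derivation:
r0=0: O
r1=1: OO
r2=10: O O
r3=11: OOOO
r4=100: O   O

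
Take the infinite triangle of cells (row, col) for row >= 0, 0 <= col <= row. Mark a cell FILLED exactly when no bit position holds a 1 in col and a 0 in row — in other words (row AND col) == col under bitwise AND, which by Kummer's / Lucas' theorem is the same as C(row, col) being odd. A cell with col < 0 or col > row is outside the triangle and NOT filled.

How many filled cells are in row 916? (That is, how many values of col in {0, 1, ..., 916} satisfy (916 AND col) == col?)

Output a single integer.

916 in binary = 1110010100
popcount(916) = number of 1-bits in 1110010100 = 5
A col c satisfies (916 AND c) == c iff every set bit of c is also set in 916; each of the 5 set bits of 916 can independently be on or off in c.
count = 2^5 = 32

Answer: 32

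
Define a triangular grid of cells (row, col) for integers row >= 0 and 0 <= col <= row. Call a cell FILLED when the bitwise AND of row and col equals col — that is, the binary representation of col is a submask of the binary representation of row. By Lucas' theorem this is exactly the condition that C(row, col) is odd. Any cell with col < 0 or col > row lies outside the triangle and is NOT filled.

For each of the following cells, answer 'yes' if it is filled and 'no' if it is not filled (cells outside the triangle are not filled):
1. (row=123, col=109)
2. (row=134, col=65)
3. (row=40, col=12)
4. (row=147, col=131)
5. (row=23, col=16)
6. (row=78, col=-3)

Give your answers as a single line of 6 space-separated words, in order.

(123,109): row=0b1111011, col=0b1101101, row AND col = 0b1101001 = 105; 105 != 109 -> empty
(134,65): row=0b10000110, col=0b1000001, row AND col = 0b0 = 0; 0 != 65 -> empty
(40,12): row=0b101000, col=0b1100, row AND col = 0b1000 = 8; 8 != 12 -> empty
(147,131): row=0b10010011, col=0b10000011, row AND col = 0b10000011 = 131; 131 == 131 -> filled
(23,16): row=0b10111, col=0b10000, row AND col = 0b10000 = 16; 16 == 16 -> filled
(78,-3): col outside [0, 78] -> not filled

Answer: no no no yes yes no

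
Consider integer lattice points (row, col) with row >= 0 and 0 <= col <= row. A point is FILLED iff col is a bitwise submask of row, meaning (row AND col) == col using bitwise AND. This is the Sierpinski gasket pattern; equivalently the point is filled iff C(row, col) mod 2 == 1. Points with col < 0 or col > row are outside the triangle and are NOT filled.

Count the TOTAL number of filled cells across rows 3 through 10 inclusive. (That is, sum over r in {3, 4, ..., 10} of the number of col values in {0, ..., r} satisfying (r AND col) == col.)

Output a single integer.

r3=11 pc2: +4 =4
r4=100 pc1: +2 =6
r5=101 pc2: +4 =10
r6=110 pc2: +4 =14
r7=111 pc3: +8 =22
r8=1000 pc1: +2 =24
r9=1001 pc2: +4 =28
r10=1010 pc2: +4 =32

Answer: 32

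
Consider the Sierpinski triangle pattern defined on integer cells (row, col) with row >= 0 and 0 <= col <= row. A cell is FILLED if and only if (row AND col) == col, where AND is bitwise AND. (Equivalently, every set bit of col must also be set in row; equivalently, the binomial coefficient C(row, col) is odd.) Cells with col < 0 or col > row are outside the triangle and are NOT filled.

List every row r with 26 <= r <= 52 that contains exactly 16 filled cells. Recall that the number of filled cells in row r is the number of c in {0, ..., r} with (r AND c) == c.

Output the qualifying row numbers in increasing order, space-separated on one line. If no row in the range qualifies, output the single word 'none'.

Row r has 2^popcount(r) filled cells, so we need popcount(r) = log2(16) = 4.
Scan r = 26..52 and keep those with exactly 4 one-bits:
r=26=11010 popcount=3 -> skip
r=27=11011 popcount=4 -> KEEP
r=28=11100 popcount=3 -> skip
r=29=11101 popcount=4 -> KEEP
r=30=11110 popcount=4 -> KEEP
r=31=11111 popcount=5 -> skip
r=32=100000 popcount=1 -> skip
r=33=100001 popcount=2 -> skip
r=34=100010 popcount=2 -> skip
r=35=100011 popcount=3 -> skip
r=36=100100 popcount=2 -> skip
r=37=100101 popcount=3 -> skip
r=38=100110 popcount=3 -> skip
r=39=100111 popcount=4 -> KEEP
r=40=101000 popcount=2 -> skip
r=41=101001 popcount=3 -> skip
r=42=101010 popcount=3 -> skip
r=43=101011 popcount=4 -> KEEP
r=44=101100 popcount=3 -> skip
r=45=101101 popcount=4 -> KEEP
r=46=101110 popcount=4 -> KEEP
r=47=101111 popcount=5 -> skip
r=48=110000 popcount=2 -> skip
r=49=110001 popcount=3 -> skip
r=50=110010 popcount=3 -> skip
r=51=110011 popcount=4 -> KEEP
r=52=110100 popcount=3 -> skip
Kept rows: 27 29 30 39 43 45 46 51

Answer: 27 29 30 39 43 45 46 51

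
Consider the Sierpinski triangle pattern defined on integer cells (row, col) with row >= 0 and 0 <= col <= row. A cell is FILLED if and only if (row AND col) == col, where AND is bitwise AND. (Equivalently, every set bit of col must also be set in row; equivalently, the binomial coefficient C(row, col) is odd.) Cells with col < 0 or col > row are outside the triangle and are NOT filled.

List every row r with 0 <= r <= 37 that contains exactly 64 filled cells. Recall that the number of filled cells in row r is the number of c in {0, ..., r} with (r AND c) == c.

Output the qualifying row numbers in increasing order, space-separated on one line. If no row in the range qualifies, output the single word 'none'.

Answer: none

Derivation:
Row r has 2^popcount(r) filled cells, so we need popcount(r) = log2(64) = 6.
Scan r = 0..37 and keep those with exactly 6 one-bits:
r=0=0 popcount=0 -> skip
r=1=1 popcount=1 -> skip
r=2=10 popcount=1 -> skip
r=3=11 popcount=2 -> skip
r=4=100 popcount=1 -> skip
r=5=101 popcount=2 -> skip
r=6=110 popcount=2 -> skip
r=7=111 popcount=3 -> skip
r=8=1000 popcount=1 -> skip
r=9=1001 popcount=2 -> skip
r=10=1010 popcount=2 -> skip
r=11=1011 popcount=3 -> skip
r=12=1100 popcount=2 -> skip
r=13=1101 popcount=3 -> skip
r=14=1110 popcount=3 -> skip
r=15=1111 popcount=4 -> skip
r=16=10000 popcount=1 -> skip
r=17=10001 popcount=2 -> skip
r=18=10010 popcount=2 -> skip
r=19=10011 popcount=3 -> skip
r=20=10100 popcount=2 -> skip
r=21=10101 popcount=3 -> skip
r=22=10110 popcount=3 -> skip
r=23=10111 popcount=4 -> skip
r=24=11000 popcount=2 -> skip
r=25=11001 popcount=3 -> skip
r=26=11010 popcount=3 -> skip
r=27=11011 popcount=4 -> skip
r=28=11100 popcount=3 -> skip
r=29=11101 popcount=4 -> skip
r=30=11110 popcount=4 -> skip
r=31=11111 popcount=5 -> skip
r=32=100000 popcount=1 -> skip
r=33=100001 popcount=2 -> skip
r=34=100010 popcount=2 -> skip
r=35=100011 popcount=3 -> skip
r=36=100100 popcount=2 -> skip
r=37=100101 popcount=3 -> skip
Kept rows: none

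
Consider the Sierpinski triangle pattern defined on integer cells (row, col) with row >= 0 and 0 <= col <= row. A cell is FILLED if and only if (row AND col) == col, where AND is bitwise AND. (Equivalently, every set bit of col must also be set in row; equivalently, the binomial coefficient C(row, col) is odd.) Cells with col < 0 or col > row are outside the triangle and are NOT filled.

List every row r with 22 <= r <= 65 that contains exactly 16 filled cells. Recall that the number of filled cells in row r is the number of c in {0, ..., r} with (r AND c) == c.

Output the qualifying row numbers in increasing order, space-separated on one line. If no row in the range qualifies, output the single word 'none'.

Row r has 2^popcount(r) filled cells, so we need popcount(r) = log2(16) = 4.
Scan r = 22..65 and keep those with exactly 4 one-bits:
r=22=10110 popcount=3 -> skip
r=23=10111 popcount=4 -> KEEP
r=24=11000 popcount=2 -> skip
r=25=11001 popcount=3 -> skip
r=26=11010 popcount=3 -> skip
r=27=11011 popcount=4 -> KEEP
r=28=11100 popcount=3 -> skip
r=29=11101 popcount=4 -> KEEP
r=30=11110 popcount=4 -> KEEP
r=31=11111 popcount=5 -> skip
r=32=100000 popcount=1 -> skip
r=33=100001 popcount=2 -> skip
r=34=100010 popcount=2 -> skip
r=35=100011 popcount=3 -> skip
r=36=100100 popcount=2 -> skip
r=37=100101 popcount=3 -> skip
r=38=100110 popcount=3 -> skip
r=39=100111 popcount=4 -> KEEP
r=40=101000 popcount=2 -> skip
r=41=101001 popcount=3 -> skip
r=42=101010 popcount=3 -> skip
r=43=101011 popcount=4 -> KEEP
r=44=101100 popcount=3 -> skip
r=45=101101 popcount=4 -> KEEP
r=46=101110 popcount=4 -> KEEP
r=47=101111 popcount=5 -> skip
r=48=110000 popcount=2 -> skip
r=49=110001 popcount=3 -> skip
r=50=110010 popcount=3 -> skip
r=51=110011 popcount=4 -> KEEP
r=52=110100 popcount=3 -> skip
r=53=110101 popcount=4 -> KEEP
r=54=110110 popcount=4 -> KEEP
r=55=110111 popcount=5 -> skip
r=56=111000 popcount=3 -> skip
r=57=111001 popcount=4 -> KEEP
r=58=111010 popcount=4 -> KEEP
r=59=111011 popcount=5 -> skip
r=60=111100 popcount=4 -> KEEP
r=61=111101 popcount=5 -> skip
r=62=111110 popcount=5 -> skip
r=63=111111 popcount=6 -> skip
r=64=1000000 popcount=1 -> skip
r=65=1000001 popcount=2 -> skip
Kept rows: 23 27 29 30 39 43 45 46 51 53 54 57 58 60

Answer: 23 27 29 30 39 43 45 46 51 53 54 57 58 60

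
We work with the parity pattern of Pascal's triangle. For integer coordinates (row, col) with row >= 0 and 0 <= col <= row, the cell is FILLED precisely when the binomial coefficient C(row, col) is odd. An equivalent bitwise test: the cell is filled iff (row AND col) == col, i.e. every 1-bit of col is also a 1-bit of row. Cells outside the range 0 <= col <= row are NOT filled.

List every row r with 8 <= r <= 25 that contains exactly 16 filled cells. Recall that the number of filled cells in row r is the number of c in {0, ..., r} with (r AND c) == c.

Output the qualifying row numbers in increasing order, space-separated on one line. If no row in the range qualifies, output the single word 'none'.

Answer: 15 23

Derivation:
Row r has 2^popcount(r) filled cells, so we need popcount(r) = log2(16) = 4.
Scan r = 8..25 and keep those with exactly 4 one-bits:
r=8=1000 popcount=1 -> skip
r=9=1001 popcount=2 -> skip
r=10=1010 popcount=2 -> skip
r=11=1011 popcount=3 -> skip
r=12=1100 popcount=2 -> skip
r=13=1101 popcount=3 -> skip
r=14=1110 popcount=3 -> skip
r=15=1111 popcount=4 -> KEEP
r=16=10000 popcount=1 -> skip
r=17=10001 popcount=2 -> skip
r=18=10010 popcount=2 -> skip
r=19=10011 popcount=3 -> skip
r=20=10100 popcount=2 -> skip
r=21=10101 popcount=3 -> skip
r=22=10110 popcount=3 -> skip
r=23=10111 popcount=4 -> KEEP
r=24=11000 popcount=2 -> skip
r=25=11001 popcount=3 -> skip
Kept rows: 15 23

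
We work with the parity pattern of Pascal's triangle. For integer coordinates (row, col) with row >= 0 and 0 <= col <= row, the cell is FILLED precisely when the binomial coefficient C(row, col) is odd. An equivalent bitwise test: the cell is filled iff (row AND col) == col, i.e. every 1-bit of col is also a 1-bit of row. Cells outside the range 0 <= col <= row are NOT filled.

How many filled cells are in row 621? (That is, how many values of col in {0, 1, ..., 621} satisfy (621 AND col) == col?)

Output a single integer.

621 in binary = 1001101101
popcount(621) = number of 1-bits in 1001101101 = 6
A col c satisfies (621 AND c) == c iff every set bit of c is also set in 621; each of the 6 set bits of 621 can independently be on or off in c.
count = 2^6 = 64

Answer: 64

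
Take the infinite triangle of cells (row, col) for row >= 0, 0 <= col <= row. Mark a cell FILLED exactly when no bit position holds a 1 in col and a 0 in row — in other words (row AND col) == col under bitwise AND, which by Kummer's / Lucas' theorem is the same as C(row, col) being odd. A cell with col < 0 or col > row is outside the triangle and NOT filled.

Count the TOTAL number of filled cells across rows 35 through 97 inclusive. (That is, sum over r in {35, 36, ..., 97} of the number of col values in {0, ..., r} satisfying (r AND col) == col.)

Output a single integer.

r35=100011 pc3: +8 =8
r36=100100 pc2: +4 =12
r37=100101 pc3: +8 =20
r38=100110 pc3: +8 =28
r39=100111 pc4: +16 =44
r40=101000 pc2: +4 =48
r41=101001 pc3: +8 =56
r42=101010 pc3: +8 =64
r43=101011 pc4: +16 =80
r44=101100 pc3: +8 =88
r45=101101 pc4: +16 =104
r46=101110 pc4: +16 =120
r47=101111 pc5: +32 =152
r48=110000 pc2: +4 =156
r49=110001 pc3: +8 =164
r50=110010 pc3: +8 =172
r51=110011 pc4: +16 =188
r52=110100 pc3: +8 =196
r53=110101 pc4: +16 =212
r54=110110 pc4: +16 =228
r55=110111 pc5: +32 =260
r56=111000 pc3: +8 =268
r57=111001 pc4: +16 =284
r58=111010 pc4: +16 =300
r59=111011 pc5: +32 =332
r60=111100 pc4: +16 =348
r61=111101 pc5: +32 =380
r62=111110 pc5: +32 =412
r63=111111 pc6: +64 =476
r64=1000000 pc1: +2 =478
r65=1000001 pc2: +4 =482
r66=1000010 pc2: +4 =486
r67=1000011 pc3: +8 =494
r68=1000100 pc2: +4 =498
r69=1000101 pc3: +8 =506
r70=1000110 pc3: +8 =514
r71=1000111 pc4: +16 =530
r72=1001000 pc2: +4 =534
r73=1001001 pc3: +8 =542
r74=1001010 pc3: +8 =550
r75=1001011 pc4: +16 =566
r76=1001100 pc3: +8 =574
r77=1001101 pc4: +16 =590
r78=1001110 pc4: +16 =606
r79=1001111 pc5: +32 =638
r80=1010000 pc2: +4 =642
r81=1010001 pc3: +8 =650
r82=1010010 pc3: +8 =658
r83=1010011 pc4: +16 =674
r84=1010100 pc3: +8 =682
r85=1010101 pc4: +16 =698
r86=1010110 pc4: +16 =714
r87=1010111 pc5: +32 =746
r88=1011000 pc3: +8 =754
r89=1011001 pc4: +16 =770
r90=1011010 pc4: +16 =786
r91=1011011 pc5: +32 =818
r92=1011100 pc4: +16 =834
r93=1011101 pc5: +32 =866
r94=1011110 pc5: +32 =898
r95=1011111 pc6: +64 =962
r96=1100000 pc2: +4 =966
r97=1100001 pc3: +8 =974

Answer: 974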